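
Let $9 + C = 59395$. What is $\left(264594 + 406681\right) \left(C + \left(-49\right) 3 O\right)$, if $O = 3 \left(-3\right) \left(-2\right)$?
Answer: $38088143500$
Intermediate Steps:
$C = 59386$ ($C = -9 + 59395 = 59386$)
$O = 18$ ($O = \left(-9\right) \left(-2\right) = 18$)
$\left(264594 + 406681\right) \left(C + \left(-49\right) 3 O\right) = \left(264594 + 406681\right) \left(59386 + \left(-49\right) 3 \cdot 18\right) = 671275 \left(59386 - 2646\right) = 671275 \cdot 56740 = 38088143500$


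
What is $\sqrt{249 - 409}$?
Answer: $4 i \sqrt{10} \approx 12.649 i$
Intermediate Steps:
$\sqrt{249 - 409} = \sqrt{-160} = 4 i \sqrt{10}$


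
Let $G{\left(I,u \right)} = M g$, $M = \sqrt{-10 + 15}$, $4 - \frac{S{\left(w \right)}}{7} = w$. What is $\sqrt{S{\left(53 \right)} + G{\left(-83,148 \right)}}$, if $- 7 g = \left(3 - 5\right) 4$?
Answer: $\frac{\sqrt{-16807 + 56 \sqrt{5}}}{7} \approx 18.451 i$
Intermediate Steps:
$S{\left(w \right)} = 28 - 7 w$
$M = \sqrt{5} \approx 2.2361$
$g = \frac{8}{7}$ ($g = - \frac{\left(3 - 5\right) 4}{7} = - \frac{\left(-2\right) 4}{7} = \left(- \frac{1}{7}\right) \left(-8\right) = \frac{8}{7} \approx 1.1429$)
$G{\left(I,u \right)} = \frac{8 \sqrt{5}}{7}$ ($G{\left(I,u \right)} = \sqrt{5} \cdot \frac{8}{7} = \frac{8 \sqrt{5}}{7}$)
$\sqrt{S{\left(53 \right)} + G{\left(-83,148 \right)}} = \sqrt{\left(28 - 371\right) + \frac{8 \sqrt{5}}{7}} = \sqrt{-343 + \frac{8 \sqrt{5}}{7}}$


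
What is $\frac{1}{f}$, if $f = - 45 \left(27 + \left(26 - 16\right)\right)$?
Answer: $- \frac{1}{1665} \approx -0.0006006$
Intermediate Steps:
$f = -1665$ ($f = - 45 \left(27 + \left(26 - 16\right)\right) = - 45 \left(27 + 10\right) = \left(-45\right) 37 = -1665$)
$\frac{1}{f} = \frac{1}{-1665} = - \frac{1}{1665}$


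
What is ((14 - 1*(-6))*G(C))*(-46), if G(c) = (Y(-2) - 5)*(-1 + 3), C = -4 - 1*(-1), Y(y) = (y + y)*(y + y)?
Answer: -20240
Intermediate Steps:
Y(y) = 4*y² (Y(y) = (2*y)*(2*y) = 4*y²)
C = -3 (C = -4 + 1 = -3)
G(c) = 22 (G(c) = (4*(-2)² - 5)*(-1 + 3) = (4*4 - 5)*2 = (16 - 5)*2 = 11*2 = 22)
((14 - 1*(-6))*G(C))*(-46) = ((14 - 1*(-6))*22)*(-46) = ((14 + 6)*22)*(-46) = (20*22)*(-46) = 440*(-46) = -20240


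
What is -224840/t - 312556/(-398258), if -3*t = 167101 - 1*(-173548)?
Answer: 187552437502/67833094721 ≈ 2.7649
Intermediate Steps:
t = -340649/3 (t = -(167101 - 1*(-173548))/3 = -(167101 + 173548)/3 = -⅓*340649 = -340649/3 ≈ -1.1355e+5)
-224840/t - 312556/(-398258) = -224840/(-340649/3) - 312556/(-398258) = -224840*(-3/340649) - 312556*(-1/398258) = 674520/340649 + 156278/199129 = 187552437502/67833094721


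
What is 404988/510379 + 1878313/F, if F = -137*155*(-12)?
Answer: 1061850552787/130054776780 ≈ 8.1646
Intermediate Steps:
F = 254820 (F = -21235*(-12) = 254820)
404988/510379 + 1878313/F = 404988/510379 + 1878313/254820 = 1061850552787/130054776780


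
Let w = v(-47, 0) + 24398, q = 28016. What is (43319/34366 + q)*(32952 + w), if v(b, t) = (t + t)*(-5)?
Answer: 27609470693125/17183 ≈ 1.6068e+9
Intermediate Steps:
v(b, t) = -10*t (v(b, t) = (2*t)*(-5) = -10*t)
w = 24398 (w = -10*0 + 24398 = 0 + 24398 = 24398)
(43319/34366 + q)*(32952 + w) = (43319/34366 + 28016)*(32952 + 24398) = (43319*(1/34366) + 28016)*57350 = (43319/34366 + 28016)*57350 = (962841175/34366)*57350 = 27609470693125/17183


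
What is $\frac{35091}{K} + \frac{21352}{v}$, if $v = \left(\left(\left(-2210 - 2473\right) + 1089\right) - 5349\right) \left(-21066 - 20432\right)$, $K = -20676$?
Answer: $- \frac{2170401937987}{1278867851844} \approx -1.6971$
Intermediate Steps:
$v = 371116614$ ($v = \left(\left(\left(-2210 - 2473\right) + 1089\right) - 5349\right) \left(-41498\right) = \left(\left(-4683 + 1089\right) - 5349\right) \left(-41498\right) = \left(-3594 - 5349\right) \left(-41498\right) = \left(-8943\right) \left(-41498\right) = 371116614$)
$\frac{35091}{K} + \frac{21352}{v} = \frac{35091}{-20676} + \frac{21352}{371116614} = 35091 \left(- \frac{1}{20676}\right) + 21352 \cdot \frac{1}{371116614} = - \frac{11697}{6892} + \frac{10676}{185558307} = - \frac{2170401937987}{1278867851844}$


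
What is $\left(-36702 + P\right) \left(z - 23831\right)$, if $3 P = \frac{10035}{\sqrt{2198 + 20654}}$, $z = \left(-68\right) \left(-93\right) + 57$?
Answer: $640449900 - \frac{29185125 \sqrt{5713}}{5713} \approx 6.4006 \cdot 10^{8}$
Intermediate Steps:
$z = 6381$ ($z = 6324 + 57 = 6381$)
$P = \frac{3345 \sqrt{5713}}{11426}$ ($P = \frac{10035 \frac{1}{\sqrt{2198 + 20654}}}{3} = \frac{10035 \frac{1}{\sqrt{22852}}}{3} = \frac{10035 \frac{1}{2 \sqrt{5713}}}{3} = \frac{10035 \frac{\sqrt{5713}}{11426}}{3} = \frac{\frac{10035}{11426} \sqrt{5713}}{3} = \frac{3345 \sqrt{5713}}{11426} \approx 22.128$)
$\left(-36702 + P\right) \left(z - 23831\right) = \left(-36702 + \frac{3345 \sqrt{5713}}{11426}\right) \left(6381 - 23831\right) = \left(-36702 + \frac{3345 \sqrt{5713}}{11426}\right) \left(-17450\right) = 640449900 - \frac{29185125 \sqrt{5713}}{5713}$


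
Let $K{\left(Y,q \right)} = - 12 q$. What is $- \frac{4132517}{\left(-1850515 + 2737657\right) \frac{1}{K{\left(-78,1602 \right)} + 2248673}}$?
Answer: $- \frac{9213235893133}{887142} \approx -1.0385 \cdot 10^{7}$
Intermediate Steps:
$- \frac{4132517}{\left(-1850515 + 2737657\right) \frac{1}{K{\left(-78,1602 \right)} + 2248673}} = - \frac{4132517}{\left(-1850515 + 2737657\right) \frac{1}{\left(-12\right) 1602 + 2248673}} = - \frac{4132517}{887142 \frac{1}{-19224 + 2248673}} = - \frac{4132517}{887142 \cdot \frac{1}{2229449}} = - \frac{4132517}{\frac{887142}{2229449}} = \left(-4132517\right) \frac{2229449}{887142} = - \frac{9213235893133}{887142}$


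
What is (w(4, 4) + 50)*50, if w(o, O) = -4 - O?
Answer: 2100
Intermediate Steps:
(w(4, 4) + 50)*50 = ((-4 - 1*4) + 50)*50 = ((-4 - 4) + 50)*50 = (-8 + 50)*50 = 42*50 = 2100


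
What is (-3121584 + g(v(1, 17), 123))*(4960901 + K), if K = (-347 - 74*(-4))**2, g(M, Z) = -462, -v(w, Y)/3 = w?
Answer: -15496281565092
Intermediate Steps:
v(w, Y) = -3*w
K = 2601 (K = (-347 + 296)**2 = (-51)**2 = 2601)
(-3121584 + g(v(1, 17), 123))*(4960901 + K) = (-3121584 - 462)*(4960901 + 2601) = -3122046*4963502 = -15496281565092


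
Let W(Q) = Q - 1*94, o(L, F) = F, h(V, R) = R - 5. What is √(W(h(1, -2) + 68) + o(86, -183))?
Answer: 6*I*√6 ≈ 14.697*I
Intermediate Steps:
h(V, R) = -5 + R
W(Q) = -94 + Q (W(Q) = Q - 94 = -94 + Q)
√(W(h(1, -2) + 68) + o(86, -183)) = √((-94 + ((-5 - 2) + 68)) - 183) = √((-94 + (-7 + 68)) - 183) = √((-94 + 61) - 183) = √(-33 - 183) = √(-216) = 6*I*√6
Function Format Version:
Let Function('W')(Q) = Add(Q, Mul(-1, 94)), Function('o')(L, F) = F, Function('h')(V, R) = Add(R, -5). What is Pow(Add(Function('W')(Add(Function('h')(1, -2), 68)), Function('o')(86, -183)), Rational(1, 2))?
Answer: Mul(6, I, Pow(6, Rational(1, 2))) ≈ Mul(14.697, I)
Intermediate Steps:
Function('h')(V, R) = Add(-5, R)
Function('W')(Q) = Add(-94, Q) (Function('W')(Q) = Add(Q, -94) = Add(-94, Q))
Pow(Add(Function('W')(Add(Function('h')(1, -2), 68)), Function('o')(86, -183)), Rational(1, 2)) = Pow(Add(Add(-94, Add(Add(-5, -2), 68)), -183), Rational(1, 2)) = Pow(Add(Add(-94, Add(-7, 68)), -183), Rational(1, 2)) = Pow(Add(Add(-94, 61), -183), Rational(1, 2)) = Pow(Add(-33, -183), Rational(1, 2)) = Pow(-216, Rational(1, 2)) = Mul(6, I, Pow(6, Rational(1, 2)))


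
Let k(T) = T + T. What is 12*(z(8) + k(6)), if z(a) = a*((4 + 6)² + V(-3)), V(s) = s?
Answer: 9456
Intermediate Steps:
z(a) = 97*a (z(a) = a*((4 + 6)² - 3) = a*(10² - 3) = a*(100 - 3) = a*97 = 97*a)
k(T) = 2*T
12*(z(8) + k(6)) = 12*(97*8 + 2*6) = 12*(776 + 12) = 12*788 = 9456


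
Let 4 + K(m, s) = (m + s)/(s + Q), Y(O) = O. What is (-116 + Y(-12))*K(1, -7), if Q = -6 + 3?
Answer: 2176/5 ≈ 435.20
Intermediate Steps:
Q = -3
K(m, s) = -4 + (m + s)/(-3 + s) (K(m, s) = -4 + (m + s)/(s - 3) = -4 + (m + s)/(-3 + s))
(-116 + Y(-12))*K(1, -7) = (-116 - 12)*((12 + 1 - 3*(-7))/(-3 - 7)) = -128*(12 + 1 + 21)/(-10) = -(-64)*34/5 = -128*(-17/5) = 2176/5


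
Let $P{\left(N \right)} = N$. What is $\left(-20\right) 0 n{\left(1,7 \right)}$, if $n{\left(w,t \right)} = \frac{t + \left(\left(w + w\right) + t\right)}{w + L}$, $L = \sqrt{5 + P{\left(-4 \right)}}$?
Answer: $0$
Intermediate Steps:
$L = 1$ ($L = \sqrt{5 - 4} = \sqrt{1} = 1$)
$n{\left(w,t \right)} = \frac{2 t + 2 w}{1 + w}$ ($n{\left(w,t \right)} = \frac{t + \left(\left(w + w\right) + t\right)}{w + 1} = \frac{t + \left(2 w + t\right)}{1 + w} = \frac{t + \left(t + 2 w\right)}{1 + w} = \frac{2 t + 2 w}{1 + w}$)
$\left(-20\right) 0 n{\left(1,7 \right)} = \left(-20\right) 0 \frac{2 \left(7 + 1\right)}{1 + 1} = 0 \cdot 2 \cdot \frac{1}{2} \cdot 8 = 0 \cdot 8 = 0$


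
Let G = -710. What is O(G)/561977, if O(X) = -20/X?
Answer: 2/39900367 ≈ 5.0125e-8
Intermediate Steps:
O(G)/561977 = -20/(-710)/561977 = -20*(-1/710)*(1/561977) = (2/71)*(1/561977) = 2/39900367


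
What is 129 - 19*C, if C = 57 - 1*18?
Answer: -612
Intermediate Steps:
C = 39 (C = 57 - 18 = 39)
129 - 19*C = 129 - 19*39 = 129 - 741 = -612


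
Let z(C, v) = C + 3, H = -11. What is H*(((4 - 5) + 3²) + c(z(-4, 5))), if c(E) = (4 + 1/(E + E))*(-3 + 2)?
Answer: -99/2 ≈ -49.500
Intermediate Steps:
z(C, v) = 3 + C
c(E) = -4 - 1/(2*E) (c(E) = (4 + 1/(2*E))*(-1) = -4 - 1/(2*E))
H*(((4 - 5) + 3²) + c(z(-4, 5))) = -11*(((4 - 5) + 3²) + (-4 - 1/(2*(3 - 4)))) = -11*((-1 + 9) + (-4 - ½/(-1))) = -11*(8 + (-4 - ½*(-1))) = -11*(8 + (-4 + ½)) = -11*(8 - 7/2) = -11*9/2 = -99/2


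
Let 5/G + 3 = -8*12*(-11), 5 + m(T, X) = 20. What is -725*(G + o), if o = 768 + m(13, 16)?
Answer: -597765400/1053 ≈ -5.6768e+5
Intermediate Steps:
m(T, X) = 15 (m(T, X) = -5 + 20 = 15)
G = 5/1053 (G = 5/(-3 - 8*12*(-11)) = 5/(-3 - 96*(-11)) = 5/(-3 + 1056) = 5/1053 ≈ 0.0047483)
o = 783 (o = 768 + 15 = 783)
-725*(G + o) = -725*(5/1053 + 783) = -725*824504/1053 = -597765400/1053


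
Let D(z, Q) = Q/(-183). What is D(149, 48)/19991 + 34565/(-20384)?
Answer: -42150649959/24857289184 ≈ -1.6957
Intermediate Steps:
D(z, Q) = -Q/183 (D(z, Q) = Q*(-1/183) = -Q/183)
D(149, 48)/19991 + 34565/(-20384) = -1/183*48/19991 + 34565/(-20384) = -16/61*1/19991 + 34565*(-1/20384) = -16/1219451 - 34565/20384 = -42150649959/24857289184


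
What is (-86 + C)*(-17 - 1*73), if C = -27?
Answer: 10170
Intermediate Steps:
(-86 + C)*(-17 - 1*73) = (-86 - 27)*(-17 - 1*73) = -113*(-17 - 73) = -113*(-90) = 10170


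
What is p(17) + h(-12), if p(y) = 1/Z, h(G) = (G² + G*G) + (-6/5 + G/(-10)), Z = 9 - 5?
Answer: 1153/4 ≈ 288.25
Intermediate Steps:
Z = 4
h(G) = -6/5 + 2*G² - G/10 (h(G) = (G² + G²) + (-6*⅕ + G*(-⅒)) = 2*G² + (-6/5 - G/10) = -6/5 + 2*G² - G/10)
p(y) = ¼ (p(y) = 1/4 = ¼)
p(17) + h(-12) = ¼ + (-6/5 + 2*(-12)² - ⅒*(-12)) = ¼ + (-6/5 + 2*144 + 6/5) = ¼ + (-6/5 + 288 + 6/5) = ¼ + 288 = 1153/4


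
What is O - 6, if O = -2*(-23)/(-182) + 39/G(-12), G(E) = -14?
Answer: -235/26 ≈ -9.0385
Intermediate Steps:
O = -79/26 (O = -2*(-23)/(-182) + 39/(-14) = 46*(-1/182) + 39*(-1/14) = -23/91 - 39/14 = -79/26 ≈ -3.0385)
O - 6 = -79/26 - 6 = -235/26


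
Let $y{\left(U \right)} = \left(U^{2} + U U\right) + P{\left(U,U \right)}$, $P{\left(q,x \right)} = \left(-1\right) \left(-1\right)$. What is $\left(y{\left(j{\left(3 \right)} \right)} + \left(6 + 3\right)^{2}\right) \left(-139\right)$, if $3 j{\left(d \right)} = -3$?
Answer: $-11676$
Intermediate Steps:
$P{\left(q,x \right)} = 1$
$j{\left(d \right)} = -1$ ($j{\left(d \right)} = \frac{1}{3} \left(-3\right) = -1$)
$y{\left(U \right)} = 1 + 2 U^{2}$ ($y{\left(U \right)} = \left(U^{2} + U U\right) + 1 = \left(U^{2} + U^{2}\right) + 1 = 2 U^{2} + 1 = 1 + 2 U^{2}$)
$\left(y{\left(j{\left(3 \right)} \right)} + \left(6 + 3\right)^{2}\right) \left(-139\right) = \left(\left(1 + 2 \left(-1\right)^{2}\right) + \left(6 + 3\right)^{2}\right) \left(-139\right) = \left(\left(1 + 2 \cdot 1\right) + 9^{2}\right) \left(-139\right) = \left(\left(1 + 2\right) + 81\right) \left(-139\right) = \left(3 + 81\right) \left(-139\right) = 84 \left(-139\right) = -11676$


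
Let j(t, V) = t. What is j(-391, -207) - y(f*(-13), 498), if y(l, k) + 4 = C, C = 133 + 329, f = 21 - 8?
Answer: -849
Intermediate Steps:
f = 13
C = 462
y(l, k) = 458 (y(l, k) = -4 + 462 = 458)
j(-391, -207) - y(f*(-13), 498) = -391 - 1*458 = -391 - 458 = -849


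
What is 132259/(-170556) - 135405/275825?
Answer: -11879257/9380580 ≈ -1.2664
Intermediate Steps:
132259/(-170556) - 135405/275825 = 132259*(-1/170556) - 135405*1/275825 = -132259/170556 - 27/55 = -11879257/9380580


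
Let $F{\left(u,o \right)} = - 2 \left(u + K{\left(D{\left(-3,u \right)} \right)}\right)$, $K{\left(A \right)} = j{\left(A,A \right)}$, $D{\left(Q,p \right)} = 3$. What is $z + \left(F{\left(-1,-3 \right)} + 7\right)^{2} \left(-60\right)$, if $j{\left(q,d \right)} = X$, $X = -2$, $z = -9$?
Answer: $-10149$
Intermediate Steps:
$j{\left(q,d \right)} = -2$
$K{\left(A \right)} = -2$
$F{\left(u,o \right)} = 4 - 2 u$ ($F{\left(u,o \right)} = - 2 \left(u - 2\right) = - 2 \left(-2 + u\right) = 4 - 2 u$)
$z + \left(F{\left(-1,-3 \right)} + 7\right)^{2} \left(-60\right) = -9 + \left(\left(4 - -2\right) + 7\right)^{2} \left(-60\right) = -9 + \left(\left(4 + 2\right) + 7\right)^{2} \left(-60\right) = -9 + \left(6 + 7\right)^{2} \left(-60\right) = -9 + 13^{2} \left(-60\right) = -9 + 169 \left(-60\right) = -9 - 10140 = -10149$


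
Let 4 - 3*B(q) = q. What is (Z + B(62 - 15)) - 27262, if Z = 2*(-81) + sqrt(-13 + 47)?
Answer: -82315/3 + sqrt(34) ≈ -27433.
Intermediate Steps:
Z = -162 + sqrt(34) ≈ -156.17
B(q) = 4/3 - q/3
(Z + B(62 - 15)) - 27262 = ((-162 + sqrt(34)) + (4/3 - (62 - 15)/3)) - 27262 = ((-162 + sqrt(34)) + (4/3 - 1/3*47)) - 27262 = ((-162 + sqrt(34)) + (4/3 - 47/3)) - 27262 = ((-162 + sqrt(34)) - 43/3) - 27262 = (-529/3 + sqrt(34)) - 27262 = -82315/3 + sqrt(34)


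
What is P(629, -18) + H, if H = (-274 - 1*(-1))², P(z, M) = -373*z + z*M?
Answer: -171410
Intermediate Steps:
P(z, M) = -373*z + M*z
H = 74529 (H = (-274 + 1)² = (-273)² = 74529)
P(629, -18) + H = 629*(-373 - 18) + 74529 = 629*(-391) + 74529 = -245939 + 74529 = -171410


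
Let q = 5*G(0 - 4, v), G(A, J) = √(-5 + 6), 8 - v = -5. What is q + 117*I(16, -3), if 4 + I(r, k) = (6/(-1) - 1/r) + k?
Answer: -24373/16 ≈ -1523.3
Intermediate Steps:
v = 13 (v = 8 - 1*(-5) = 8 + 5 = 13)
G(A, J) = 1 (G(A, J) = √1 = 1)
I(r, k) = -10 + k - 1/r (I(r, k) = -4 + ((6/(-1) - 1/r) + k) = -4 + ((6*(-1) - 1/r) + k) = -4 + ((-6 - 1/r) + k) = -4 + (-6 + k - 1/r) = -10 + k - 1/r)
q = 5 (q = 5*1 = 5)
q + 117*I(16, -3) = 5 + 117*(-10 - 3 - 1/16) = 5 + 117*(-209/16) = 5 - 24453/16 = -24373/16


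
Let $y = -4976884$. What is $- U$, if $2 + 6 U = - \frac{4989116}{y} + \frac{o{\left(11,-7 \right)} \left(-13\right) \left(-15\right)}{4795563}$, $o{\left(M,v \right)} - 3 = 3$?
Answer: $\frac{60107268901}{361620617662} \approx 0.16622$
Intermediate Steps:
$o{\left(M,v \right)} = 6$ ($o{\left(M,v \right)} = 3 + 3 = 6$)
$U = - \frac{60107268901}{361620617662}$ ($U = - \frac{1}{3} + \frac{- \frac{4989116}{-4976884} + \frac{6 \left(-13\right) \left(-15\right)}{4795563}}{6} = - \frac{1}{3} + \frac{\left(-4989116\right) \left(- \frac{1}{4976884}\right) + \left(-78\right) \left(-15\right) \frac{1}{4795563}}{6} = - \frac{1}{3} + \frac{\frac{113389}{113111} + 1170 \cdot \frac{1}{4795563}}{6} = - \frac{1}{3} + \frac{\frac{113389}{113111} + \frac{390}{1598521}}{6} = - \frac{1}{3} + \frac{1}{6} \cdot \frac{181298810959}{180810308831} = - \frac{1}{3} + \frac{181298810959}{1084861852986} = - \frac{60107268901}{361620617662} \approx -0.16622$)
$- U = \left(-1\right) \left(- \frac{60107268901}{361620617662}\right) = \frac{60107268901}{361620617662}$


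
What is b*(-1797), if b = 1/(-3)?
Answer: 599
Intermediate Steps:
b = -⅓ ≈ -0.33333
b*(-1797) = -⅓*(-1797) = 599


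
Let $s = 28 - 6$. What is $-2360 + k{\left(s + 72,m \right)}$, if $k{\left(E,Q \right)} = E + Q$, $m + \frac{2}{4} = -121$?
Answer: $- \frac{4775}{2} \approx -2387.5$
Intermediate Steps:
$m = - \frac{243}{2}$ ($m = - \frac{1}{2} - 121 = - \frac{243}{2} \approx -121.5$)
$s = 22$ ($s = 28 - 6 = 22$)
$-2360 + k{\left(s + 72,m \right)} = -2360 + \left(\left(22 + 72\right) - \frac{243}{2}\right) = -2360 + \left(94 - \frac{243}{2}\right) = -2360 - \frac{55}{2} = - \frac{4775}{2}$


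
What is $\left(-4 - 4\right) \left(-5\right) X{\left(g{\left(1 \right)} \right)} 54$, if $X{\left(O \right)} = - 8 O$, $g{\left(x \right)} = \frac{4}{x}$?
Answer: $-69120$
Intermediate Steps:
$\left(-4 - 4\right) \left(-5\right) X{\left(g{\left(1 \right)} \right)} 54 = \left(-4 - 4\right) \left(-5\right) \left(- 8 \cdot \frac{4}{1}\right) 54 = \left(-8\right) \left(-5\right) \left(- 8 \cdot 4 \cdot 1\right) 54 = 40 \left(\left(-8\right) 4\right) 54 = 40 \left(-32\right) 54 = \left(-1280\right) 54 = -69120$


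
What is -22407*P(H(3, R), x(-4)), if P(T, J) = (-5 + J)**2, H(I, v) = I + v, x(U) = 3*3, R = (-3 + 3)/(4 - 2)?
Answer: -358512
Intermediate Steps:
R = 0 (R = 0/2 = 0*(1/2) = 0)
x(U) = 9
-22407*P(H(3, R), x(-4)) = -22407*(-5 + 9)**2 = -22407*4**2 = -22407*16 = -358512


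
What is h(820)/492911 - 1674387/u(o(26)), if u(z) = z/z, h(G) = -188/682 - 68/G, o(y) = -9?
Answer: -57694258180812152/34456943455 ≈ -1.6744e+6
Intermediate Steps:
h(G) = -94/341 - 68/G (h(G) = -188*1/682 - 68/G = -94/341 - 68/G)
u(z) = 1
h(820)/492911 - 1674387/u(o(26)) = (-94/341 - 68/820)/492911 - 1674387/1 = (-94/341 - 68*1/820)*(1/492911) - 1674387*1 = (-94/341 - 17/205)*(1/492911) - 1674387 = -25067/69905*1/492911 - 1674387 = -25067/34456943455 - 1674387 = -57694258180812152/34456943455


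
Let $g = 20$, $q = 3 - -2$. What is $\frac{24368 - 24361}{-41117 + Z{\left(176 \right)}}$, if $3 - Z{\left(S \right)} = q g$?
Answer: $- \frac{7}{41214} \approx -0.00016985$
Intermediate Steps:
$q = 5$ ($q = 3 + 2 = 5$)
$Z{\left(S \right)} = -97$ ($Z{\left(S \right)} = 3 - 5 \cdot 20 = 3 - 100 = -97$)
$\frac{24368 - 24361}{-41117 + Z{\left(176 \right)}} = \frac{24368 - 24361}{-41117 - 97} = \frac{7}{-41214} = 7 \left(- \frac{1}{41214}\right) = - \frac{7}{41214}$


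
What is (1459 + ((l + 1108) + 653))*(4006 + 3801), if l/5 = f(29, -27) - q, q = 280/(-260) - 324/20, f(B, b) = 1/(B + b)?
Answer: 671644017/26 ≈ 2.5832e+7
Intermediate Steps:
q = -1123/65 (q = 280*(-1/260) - 324*1/20 = -14/13 - 81/5 = -1123/65 ≈ -17.277)
l = 2311/26 (l = 5*(1/(29 - 27) - 1*(-1123/65)) = 5*(1/2 + 1123/65) = 5*(½ + 1123/65) = 5*(2311/130) = 2311/26 ≈ 88.885)
(1459 + ((l + 1108) + 653))*(4006 + 3801) = (1459 + ((2311/26 + 1108) + 653))*(4006 + 3801) = (1459 + (31119/26 + 653))*7807 = (1459 + 48097/26)*7807 = (86031/26)*7807 = 671644017/26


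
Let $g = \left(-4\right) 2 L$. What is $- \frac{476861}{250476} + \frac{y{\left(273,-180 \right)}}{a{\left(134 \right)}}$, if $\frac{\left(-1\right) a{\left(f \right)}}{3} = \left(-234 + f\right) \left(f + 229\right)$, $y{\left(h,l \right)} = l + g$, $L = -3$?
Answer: $- \frac{1443589921}{757689900} \approx -1.9053$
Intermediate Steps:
$g = 24$ ($g = \left(-4\right) 2 \left(-3\right) = \left(-8\right) \left(-3\right) = 24$)
$y{\left(h,l \right)} = 24 + l$ ($y{\left(h,l \right)} = l + 24 = 24 + l$)
$a{\left(f \right)} = - 3 \left(-234 + f\right) \left(229 + f\right)$ ($a{\left(f \right)} = - 3 \left(-234 + f\right) \left(f + 229\right) = - 3 \left(-234 + f\right) \left(229 + f\right)$)
$- \frac{476861}{250476} + \frac{y{\left(273,-180 \right)}}{a{\left(134 \right)}} = - \frac{476861}{250476} + \frac{24 - 180}{160758 - 3 \cdot 134^{2} + 15 \cdot 134} = \left(-476861\right) \frac{1}{250476} - \frac{156}{160758 - 53868 + 2010} = - \frac{476861}{250476} - \frac{156}{160758 - 53868 + 2010} = - \frac{476861}{250476} - \frac{156}{108900} = - \frac{476861}{250476} - \frac{13}{9075} = - \frac{1443589921}{757689900}$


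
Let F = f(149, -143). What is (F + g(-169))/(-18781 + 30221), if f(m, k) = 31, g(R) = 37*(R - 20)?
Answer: -3481/5720 ≈ -0.60857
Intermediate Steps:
g(R) = -740 + 37*R (g(R) = 37*(-20 + R) = -740 + 37*R)
F = 31
(F + g(-169))/(-18781 + 30221) = (31 + (-740 + 37*(-169)))/(-18781 + 30221) = (31 + (-740 - 6253))/11440 = (31 - 6993)*(1/11440) = -6962*1/11440 = -3481/5720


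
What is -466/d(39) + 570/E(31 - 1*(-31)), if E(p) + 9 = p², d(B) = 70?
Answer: -174721/26845 ≈ -6.5085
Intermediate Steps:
E(p) = -9 + p²
-466/d(39) + 570/E(31 - 1*(-31)) = -466/70 + 570/(-9 + (31 - 1*(-31))²) = -466*1/70 + 570/(-9 + (31 + 31)²) = -233/35 + 570/(-9 + 62²) = -233/35 + 570/(-9 + 3844) = -233/35 + 570/3835 = -233/35 + 570*(1/3835) = -233/35 + 114/767 = -174721/26845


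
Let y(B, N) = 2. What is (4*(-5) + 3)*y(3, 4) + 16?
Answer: -18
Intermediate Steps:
(4*(-5) + 3)*y(3, 4) + 16 = (4*(-5) + 3)*2 + 16 = (-20 + 3)*2 + 16 = -17*2 + 16 = -34 + 16 = -18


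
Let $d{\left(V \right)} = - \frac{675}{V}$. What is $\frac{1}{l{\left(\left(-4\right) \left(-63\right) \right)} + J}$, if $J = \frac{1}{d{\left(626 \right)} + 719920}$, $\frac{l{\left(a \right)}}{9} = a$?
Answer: $\frac{450669245}{1022117848286} \approx 0.00044092$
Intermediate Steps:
$l{\left(a \right)} = 9 a$
$J = \frac{626}{450669245}$ ($J = \frac{1}{- \frac{675}{626} + 719920} = \frac{1}{\frac{450669245}{626}} = \frac{626}{450669245} \approx 1.389 \cdot 10^{-6}$)
$\frac{1}{l{\left(\left(-4\right) \left(-63\right) \right)} + J} = \frac{1}{9 \left(\left(-4\right) \left(-63\right)\right) + \frac{626}{450669245}} = \frac{1}{9 \cdot 252 + \frac{626}{450669245}} = \frac{1}{2268 + \frac{626}{450669245}} = \frac{1}{\frac{1022117848286}{450669245}} = \frac{450669245}{1022117848286}$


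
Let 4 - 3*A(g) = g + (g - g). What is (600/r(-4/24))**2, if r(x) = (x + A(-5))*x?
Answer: 466560000/289 ≈ 1.6144e+6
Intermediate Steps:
A(g) = 4/3 - g/3 (A(g) = 4/3 - (g + (g - g))/3 = 4/3 - (g + 0)/3 = 4/3 - g/3)
r(x) = x*(3 + x) (r(x) = (x + (4/3 - 1/3*(-5)))*x = (x + (4/3 + 5/3))*x = (x + 3)*x = (3 + x)*x = x*(3 + x))
(600/r(-4/24))**2 = (600/(((-4/24)*(3 - 4/24))))**2 = (600/(((-4*1/24)*(3 - 4*1/24))))**2 = (600/((-(3 - 1/6)/6)))**2 = (600/((-1/6*17/6)))**2 = (600/(-17/36))**2 = (600*(-36/17))**2 = (-21600/17)**2 = 466560000/289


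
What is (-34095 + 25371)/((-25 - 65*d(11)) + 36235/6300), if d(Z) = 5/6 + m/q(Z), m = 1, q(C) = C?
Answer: 120914640/1099433 ≈ 109.98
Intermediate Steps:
d(Z) = ⅚ + 1/Z (d(Z) = 5/6 + 1/Z = 5*(⅙) + 1/Z = ⅚ + 1/Z)
(-34095 + 25371)/((-25 - 65*d(11)) + 36235/6300) = (-34095 + 25371)/((-25 - 65*(⅚ + 1/11)) + 36235/6300) = -8724/((-25 - 65*(⅚ + 1/11)) + 36235*(1/6300)) = -8724/((-25 - 65*61/66) + 7247/1260) = -8724/((-25 - 3965/66) + 7247/1260) = -8724/(-5615/66 + 7247/1260) = -8724/(-1099433/13860) = -8724*(-13860/1099433) = 120914640/1099433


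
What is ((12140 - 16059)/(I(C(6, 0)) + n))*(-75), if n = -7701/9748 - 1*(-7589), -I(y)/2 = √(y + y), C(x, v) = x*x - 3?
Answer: 42387412312932780/1094303345910317 + 11171913365280*√66/1094303345910317 ≈ 38.818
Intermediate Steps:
C(x, v) = -3 + x² (C(x, v) = x² - 3 = -3 + x²)
I(y) = -2*√2*√y (I(y) = -2*√(y + y) = -2*√2*√y)
n = 73969871/9748 (n = -7701*1/9748 + 7589 = -7701/9748 + 7589 = 73969871/9748 ≈ 7588.2)
((12140 - 16059)/(I(C(6, 0)) + n))*(-75) = ((12140 - 16059)/(-2*√2*√(-3 + 6²) + 73969871/9748))*(-75) = -3919/(-2*√2*√(-3 + 36) + 73969871/9748)*(-75) = -3919/(-2*√2*√33 + 73969871/9748)*(-75) = -3919/(-2*√66 + 73969871/9748)*(-75) = -3919/(73969871/9748 - 2*√66)*(-75) = 293925/(73969871/9748 - 2*√66)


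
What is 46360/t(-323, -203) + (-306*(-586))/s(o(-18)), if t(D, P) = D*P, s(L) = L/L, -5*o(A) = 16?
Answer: 618821956/3451 ≈ 1.7932e+5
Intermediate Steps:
o(A) = -16/5 (o(A) = -1/5*16 = -16/5)
s(L) = 1
46360/t(-323, -203) + (-306*(-586))/s(o(-18)) = 46360/((-323*(-203))) - 306*(-586)/1 = 46360/65569 + 179316*1 = 46360*(1/65569) + 179316 = 2440/3451 + 179316 = 618821956/3451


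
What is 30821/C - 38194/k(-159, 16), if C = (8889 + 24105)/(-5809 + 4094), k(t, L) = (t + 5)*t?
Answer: -215923588021/134648514 ≈ -1603.6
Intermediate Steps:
k(t, L) = t*(5 + t) (k(t, L) = (5 + t)*t = t*(5 + t))
C = -32994/1715 (C = 32994/(-1715) = 32994*(-1/1715) = -32994/1715 ≈ -19.238)
30821/C - 38194/k(-159, 16) = 30821/(-32994/1715) - 38194*(-1/(159*(5 - 159))) = 30821*(-1715/32994) - 38194/((-159*(-154))) = -52858015/32994 - 38194/24486 = -52858015/32994 - 38194*1/24486 = -52858015/32994 - 19097/12243 = -215923588021/134648514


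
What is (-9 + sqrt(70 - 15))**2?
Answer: (9 - sqrt(55))**2 ≈ 2.5084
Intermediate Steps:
(-9 + sqrt(70 - 15))**2 = (-9 + sqrt(55))**2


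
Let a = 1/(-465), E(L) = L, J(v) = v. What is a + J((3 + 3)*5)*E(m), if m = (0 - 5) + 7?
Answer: 27899/465 ≈ 59.998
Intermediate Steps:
m = 2 (m = -5 + 7 = 2)
a = -1/465 ≈ -0.0021505
a + J((3 + 3)*5)*E(m) = -1/465 + ((3 + 3)*5)*2 = -1/465 + (6*5)*2 = -1/465 + 30*2 = -1/465 + 60 = 27899/465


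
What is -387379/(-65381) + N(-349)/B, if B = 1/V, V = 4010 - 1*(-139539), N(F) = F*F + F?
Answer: 1139872828316767/65381 ≈ 1.7434e+10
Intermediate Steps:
N(F) = F + F² (N(F) = F² + F = F + F²)
V = 143549 (V = 4010 + 139539 = 143549)
B = 1/143549 ≈ 6.9663e-6
-387379/(-65381) + N(-349)/B = -387379/(-65381) + (-349*(1 - 349))/(1/143549) = -387379*(-1/65381) - 349*(-348)*143549 = 387379/65381 + 121452*143549 = 387379/65381 + 17434313148 = 1139872828316767/65381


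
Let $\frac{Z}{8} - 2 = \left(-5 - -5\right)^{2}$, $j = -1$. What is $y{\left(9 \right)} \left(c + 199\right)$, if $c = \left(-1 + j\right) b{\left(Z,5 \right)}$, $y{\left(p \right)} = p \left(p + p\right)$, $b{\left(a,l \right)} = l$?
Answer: $30618$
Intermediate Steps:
$Z = 16$ ($Z = 16 + 8 \left(-5 - -5\right)^{2} = 16 + 8 \left(-5 + 5\right)^{2} = 16 + 8 \cdot 0^{2} = 16 + 8 \cdot 0 = 16 + 0 = 16$)
$y{\left(p \right)} = 2 p^{2}$ ($y{\left(p \right)} = p 2 p = 2 p^{2}$)
$c = -10$ ($c = \left(-1 - 1\right) 5 = \left(-2\right) 5 = -10$)
$y{\left(9 \right)} \left(c + 199\right) = 2 \cdot 9^{2} \left(-10 + 199\right) = 2 \cdot 81 \cdot 189 = 162 \cdot 189 = 30618$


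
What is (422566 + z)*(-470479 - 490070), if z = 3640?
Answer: -409391747094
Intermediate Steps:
(422566 + z)*(-470479 - 490070) = (422566 + 3640)*(-470479 - 490070) = 426206*(-960549) = -409391747094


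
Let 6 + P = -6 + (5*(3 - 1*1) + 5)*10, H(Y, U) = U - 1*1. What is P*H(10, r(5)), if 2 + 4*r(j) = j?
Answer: -69/2 ≈ -34.500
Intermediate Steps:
r(j) = -1/2 + j/4
H(Y, U) = -1 + U (H(Y, U) = U - 1 = -1 + U)
P = 138 (P = -6 + (-6 + (5*(3 - 1*1) + 5)*10) = -6 + (-6 + (5*(3 - 1) + 5)*10) = -6 + (-6 + (5*2 + 5)*10) = -6 + (-6 + (10 + 5)*10) = -6 + (-6 + 15*10) = -6 + (-6 + 150) = -6 + 144 = 138)
P*H(10, r(5)) = 138*(-1 + (-1/2 + (1/4)*5)) = 138*(-1 + (-1/2 + 5/4)) = 138*(-1 + 3/4) = 138*(-1/4) = -69/2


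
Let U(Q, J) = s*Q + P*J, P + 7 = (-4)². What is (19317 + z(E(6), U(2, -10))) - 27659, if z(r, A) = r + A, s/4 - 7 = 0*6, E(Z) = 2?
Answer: -8374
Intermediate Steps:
P = 9 (P = -7 + (-4)² = -7 + 16 = 9)
s = 28 (s = 28 + 4*(0*6) = 28 + 4*0 = 28 + 0 = 28)
U(Q, J) = 9*J + 28*Q (U(Q, J) = 28*Q + 9*J = 9*J + 28*Q)
z(r, A) = A + r
(19317 + z(E(6), U(2, -10))) - 27659 = (19317 + ((9*(-10) + 28*2) + 2)) - 27659 = (19317 + ((-90 + 56) + 2)) - 27659 = (19317 + (-34 + 2)) - 27659 = (19317 - 32) - 27659 = 19285 - 27659 = -8374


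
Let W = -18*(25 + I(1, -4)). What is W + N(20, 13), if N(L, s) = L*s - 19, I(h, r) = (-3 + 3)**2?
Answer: -209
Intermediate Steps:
I(h, r) = 0 (I(h, r) = 0**2 = 0)
N(L, s) = -19 + L*s
W = -450 (W = -18*(25 + 0) = -18*25 = -450)
W + N(20, 13) = -450 + (-19 + 20*13) = -450 + (-19 + 260) = -450 + 241 = -209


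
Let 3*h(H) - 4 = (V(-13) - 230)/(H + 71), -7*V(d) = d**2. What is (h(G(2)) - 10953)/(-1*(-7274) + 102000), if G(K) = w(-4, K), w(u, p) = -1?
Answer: -16100729/160632780 ≈ -0.10023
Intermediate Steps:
G(K) = -1
V(d) = -d**2/7
h(H) = 4/3 - 593/(7*(71 + H)) (h(H) = 4/3 + ((-1/7*(-13)**2 - 230)/(H + 71))/3 = 4/3 + ((-1/7*169 - 230)/(71 + H))/3 = 4/3 + ((-169/7 - 230)/(71 + H))/3 = 4/3 + (-1779/(7*(71 + H)))/3 = 4/3 - 593/(7*(71 + H)))
(h(G(2)) - 10953)/(-1*(-7274) + 102000) = ((209 + 28*(-1))/(21*(71 - 1)) - 10953)/(-1*(-7274) + 102000) = ((1/21)*(209 - 28)/70 - 10953)/(7274 + 102000) = ((1/21)*(1/70)*181 - 10953)/109274 = (181/1470 - 10953)*(1/109274) = -16100729/1470*1/109274 = -16100729/160632780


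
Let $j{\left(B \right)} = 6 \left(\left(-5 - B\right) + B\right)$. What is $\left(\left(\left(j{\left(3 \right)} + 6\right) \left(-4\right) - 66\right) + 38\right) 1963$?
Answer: $133484$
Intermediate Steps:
$j{\left(B \right)} = -30$ ($j{\left(B \right)} = 6 \left(-5\right) = -30$)
$\left(\left(\left(j{\left(3 \right)} + 6\right) \left(-4\right) - 66\right) + 38\right) 1963 = \left(\left(\left(-30 + 6\right) \left(-4\right) - 66\right) + 38\right) 1963 = \left(\left(\left(-24\right) \left(-4\right) - 66\right) + 38\right) 1963 = \left(\left(96 - 66\right) + 38\right) 1963 = \left(30 + 38\right) 1963 = 68 \cdot 1963 = 133484$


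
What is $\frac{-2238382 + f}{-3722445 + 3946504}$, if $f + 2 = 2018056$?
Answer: $- \frac{220328}{224059} \approx -0.98335$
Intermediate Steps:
$f = 2018054$ ($f = -2 + 2018056 = 2018054$)
$\frac{-2238382 + f}{-3722445 + 3946504} = \frac{-2238382 + 2018054}{-3722445 + 3946504} = - \frac{220328}{224059}$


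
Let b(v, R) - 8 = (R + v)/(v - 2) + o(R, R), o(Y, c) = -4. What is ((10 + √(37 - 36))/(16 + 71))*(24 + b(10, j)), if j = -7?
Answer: 2497/696 ≈ 3.5876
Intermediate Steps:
b(v, R) = 4 + (R + v)/(-2 + v) (b(v, R) = 8 + ((R + v)/(v - 2) - 4) = 8 + ((R + v)/(-2 + v) - 4) = 8 + (-4 + (R + v)/(-2 + v)) = 4 + (R + v)/(-2 + v))
((10 + √(37 - 36))/(16 + 71))*(24 + b(10, j)) = ((10 + √(37 - 36))/(16 + 71))*(24 + (-8 - 7 + 5*10)/(-2 + 10)) = ((10 + √1)/87)*(24 + (-8 - 7 + 50)/8) = ((10 + 1)*(1/87))*(24 + (⅛)*35) = (11*(1/87))*(24 + 35/8) = (11/87)*(227/8) = 2497/696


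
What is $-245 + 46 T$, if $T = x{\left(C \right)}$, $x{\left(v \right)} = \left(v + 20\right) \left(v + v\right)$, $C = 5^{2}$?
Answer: $103255$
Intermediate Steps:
$C = 25$
$x{\left(v \right)} = 2 v \left(20 + v\right)$ ($x{\left(v \right)} = \left(20 + v\right) 2 v = 2 v \left(20 + v\right)$)
$T = 2250$ ($T = 2 \cdot 25 \left(20 + 25\right) = 2 \cdot 25 \cdot 45 = 2250$)
$-245 + 46 T = -245 + 46 \cdot 2250 = -245 + 103500 = 103255$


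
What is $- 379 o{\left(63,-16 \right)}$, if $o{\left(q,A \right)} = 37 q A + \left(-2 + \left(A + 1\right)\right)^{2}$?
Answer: $14025653$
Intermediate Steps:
$o{\left(q,A \right)} = \left(-1 + A\right)^{2} + 37 A q$ ($o{\left(q,A \right)} = 37 A q + \left(-2 + \left(1 + A\right)\right)^{2} = 37 A q + \left(-1 + A\right)^{2} = \left(-1 + A\right)^{2} + 37 A q$)
$- 379 o{\left(63,-16 \right)} = - 379 \left(\left(-1 - 16\right)^{2} + 37 \left(-16\right) 63\right) = - 379 \left(\left(-17\right)^{2} - 37296\right) = - 379 \left(289 - 37296\right) = \left(-379\right) \left(-37007\right) = 14025653$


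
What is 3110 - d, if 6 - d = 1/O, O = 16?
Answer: 49665/16 ≈ 3104.1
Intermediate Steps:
d = 95/16 (d = 6 - 1/16 = 95/16 ≈ 5.9375)
3110 - d = 3110 - 1*95/16 = 3110 - 95/16 = 49665/16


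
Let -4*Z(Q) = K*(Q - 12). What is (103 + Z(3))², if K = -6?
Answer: 32041/4 ≈ 8010.3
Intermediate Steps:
Z(Q) = -18 + 3*Q/2 (Z(Q) = -(-3)*(Q - 12)/2 = -(-3)*(-12 + Q)/2 = -(72 - 6*Q)/4 = -18 + 3*Q/2)
(103 + Z(3))² = (103 + (-18 + (3/2)*3))² = (103 + (-18 + 9/2))² = (103 - 27/2)² = (179/2)² = 32041/4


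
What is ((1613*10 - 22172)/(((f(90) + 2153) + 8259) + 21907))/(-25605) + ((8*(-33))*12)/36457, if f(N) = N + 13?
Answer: -438290571481/5044222784445 ≈ -0.086890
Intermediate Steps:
f(N) = 13 + N
((1613*10 - 22172)/(((f(90) + 2153) + 8259) + 21907))/(-25605) + ((8*(-33))*12)/36457 = ((1613*10 - 22172)/((((13 + 90) + 2153) + 8259) + 21907))/(-25605) + ((8*(-33))*12)/36457 = ((16130 - 22172)/(((103 + 2153) + 8259) + 21907))*(-1/25605) - 264*12*(1/36457) = -6042/((2256 + 8259) + 21907)*(-1/25605) - 3168*1/36457 = -6042/(10515 + 21907)*(-1/25605) - 3168/36457 = -6042/32422*(-1/25605) - 3168/36457 = -6042*1/32422*(-1/25605) - 3168/36457 = -3021/16211*(-1/25605) - 3168/36457 = 1007/138360885 - 3168/36457 = -438290571481/5044222784445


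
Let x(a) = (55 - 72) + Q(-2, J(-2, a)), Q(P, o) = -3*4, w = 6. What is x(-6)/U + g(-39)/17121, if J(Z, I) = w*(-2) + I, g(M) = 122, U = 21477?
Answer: 235965/40856413 ≈ 0.0057755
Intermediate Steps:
J(Z, I) = -12 + I (J(Z, I) = 6*(-2) + I = -12 + I)
Q(P, o) = -12
x(a) = -29 (x(a) = (55 - 72) - 12 = -17 - 12 = -29)
x(-6)/U + g(-39)/17121 = -29/21477 + 122/17121 = 235965/40856413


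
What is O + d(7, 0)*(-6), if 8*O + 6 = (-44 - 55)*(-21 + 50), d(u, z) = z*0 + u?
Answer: -3213/8 ≈ -401.63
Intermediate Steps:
d(u, z) = u (d(u, z) = 0 + u = u)
O = -2877/8 (O = -¾ + ((-44 - 55)*(-21 + 50))/8 = -¾ + (-99*29)/8 = -¾ + (⅛)*(-2871) = -¾ - 2871/8 = -2877/8 ≈ -359.63)
O + d(7, 0)*(-6) = -2877/8 + 7*(-6) = -2877/8 - 42 = -3213/8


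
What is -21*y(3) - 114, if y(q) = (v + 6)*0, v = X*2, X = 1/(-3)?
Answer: -114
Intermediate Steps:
X = -⅓ ≈ -0.33333
v = -⅔ (v = -⅓*2 = -⅔ ≈ -0.66667)
y(q) = 0 (y(q) = (-⅔ + 6)*0 = (16/3)*0 = 0)
-21*y(3) - 114 = -21*0 - 114 = 0 - 114 = -114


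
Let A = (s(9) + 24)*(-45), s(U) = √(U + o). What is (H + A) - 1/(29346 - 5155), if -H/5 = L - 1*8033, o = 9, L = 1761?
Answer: 732503479/24191 - 135*√2 ≈ 30089.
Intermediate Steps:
s(U) = √(9 + U) (s(U) = √(U + 9) = √(9 + U))
H = 31360 (H = -5*(1761 - 1*8033) = -5*(1761 - 8033) = -5*(-6272) = 31360)
A = -1080 - 135*√2 (A = (√(9 + 9) + 24)*(-45) = (√18 + 24)*(-45) = (3*√2 + 24)*(-45) = (24 + 3*√2)*(-45) = -1080 - 135*√2 ≈ -1270.9)
(H + A) - 1/(29346 - 5155) = (31360 + (-1080 - 135*√2)) - 1/(29346 - 5155) = (30280 - 135*√2) - 1/24191 = 732503479/24191 - 135*√2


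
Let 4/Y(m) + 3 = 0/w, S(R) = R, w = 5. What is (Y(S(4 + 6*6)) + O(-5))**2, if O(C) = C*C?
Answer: 5041/9 ≈ 560.11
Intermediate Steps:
O(C) = C**2
Y(m) = -4/3 (Y(m) = 4/(-3 + 0/5) = 4/(-3 + 0*(1/5)) = 4/(-3 + 0) = 4/(-3) = 4*(-1/3) = -4/3)
(Y(S(4 + 6*6)) + O(-5))**2 = (-4/3 + (-5)**2)**2 = (-4/3 + 25)**2 = (71/3)**2 = 5041/9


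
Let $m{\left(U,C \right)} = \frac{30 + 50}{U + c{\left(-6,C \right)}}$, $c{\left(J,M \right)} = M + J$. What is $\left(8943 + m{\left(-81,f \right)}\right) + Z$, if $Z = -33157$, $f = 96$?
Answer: $- \frac{217846}{9} \approx -24205.0$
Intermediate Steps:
$c{\left(J,M \right)} = J + M$
$m{\left(U,C \right)} = \frac{80}{-6 + C + U}$ ($m{\left(U,C \right)} = \frac{30 + 50}{U + \left(-6 + C\right)} = \frac{80}{-6 + C + U}$)
$\left(8943 + m{\left(-81,f \right)}\right) + Z = \left(8943 + \frac{80}{-6 + 96 - 81}\right) - 33157 = \left(8943 + \frac{80}{9}\right) - 33157 = \frac{80567}{9} - 33157 = - \frac{217846}{9}$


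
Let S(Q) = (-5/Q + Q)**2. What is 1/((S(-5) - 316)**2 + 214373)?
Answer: 1/304373 ≈ 3.2854e-6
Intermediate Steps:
S(Q) = (Q - 5/Q)**2
1/((S(-5) - 316)**2 + 214373) = 1/(((-5 + (-5)**2)**2/(-5)**2 - 316)**2 + 214373) = 1/(((-5 + 25)**2/25 - 316)**2 + 214373) = 1/(((1/25)*20**2 - 316)**2 + 214373) = 1/(((1/25)*400 - 316)**2 + 214373) = 1/((16 - 316)**2 + 214373) = 1/((-300)**2 + 214373) = 1/(90000 + 214373) = 1/304373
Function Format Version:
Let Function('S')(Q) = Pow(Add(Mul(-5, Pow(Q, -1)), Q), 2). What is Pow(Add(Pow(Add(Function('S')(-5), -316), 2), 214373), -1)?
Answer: Rational(1, 304373) ≈ 3.2854e-6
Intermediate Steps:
Function('S')(Q) = Pow(Add(Q, Mul(-5, Pow(Q, -1))), 2)
Pow(Add(Pow(Add(Function('S')(-5), -316), 2), 214373), -1) = Pow(Add(Pow(Add(Mul(Pow(-5, -2), Pow(Add(-5, Pow(-5, 2)), 2)), -316), 2), 214373), -1) = Pow(Add(Pow(Add(Mul(Rational(1, 25), Pow(Add(-5, 25), 2)), -316), 2), 214373), -1) = Pow(Add(Pow(Add(Mul(Rational(1, 25), Pow(20, 2)), -316), 2), 214373), -1) = Pow(Add(Pow(Add(Mul(Rational(1, 25), 400), -316), 2), 214373), -1) = Pow(Add(Pow(Add(16, -316), 2), 214373), -1) = Pow(Add(Pow(-300, 2), 214373), -1) = Pow(Add(90000, 214373), -1) = Pow(304373, -1) = Rational(1, 304373)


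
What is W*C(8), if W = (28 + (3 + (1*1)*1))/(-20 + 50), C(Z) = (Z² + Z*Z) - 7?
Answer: 1936/15 ≈ 129.07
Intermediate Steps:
C(Z) = -7 + 2*Z² (C(Z) = (Z² + Z²) - 7 = 2*Z² - 7 = -7 + 2*Z²)
W = 16/15 (W = (28 + (3 + 1*1))/30 = (28 + (3 + 1))*(1/30) = (28 + 4)*(1/30) = 32*(1/30) = 16/15 ≈ 1.0667)
W*C(8) = 16*(-7 + 2*8²)/15 = 16*(-7 + 2*64)/15 = 16*(-7 + 128)/15 = (16/15)*121 = 1936/15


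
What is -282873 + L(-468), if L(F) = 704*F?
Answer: -612345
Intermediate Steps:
-282873 + L(-468) = -282873 + 704*(-468) = -282873 - 329472 = -612345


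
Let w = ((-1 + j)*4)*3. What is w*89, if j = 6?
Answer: 5340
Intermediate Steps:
w = 60 (w = ((-1 + 6)*4)*3 = (5*4)*3 = 20*3 = 60)
w*89 = 60*89 = 5340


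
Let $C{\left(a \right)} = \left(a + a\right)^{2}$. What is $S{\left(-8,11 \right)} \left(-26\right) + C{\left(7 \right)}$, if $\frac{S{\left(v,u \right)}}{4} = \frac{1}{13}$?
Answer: $188$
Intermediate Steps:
$C{\left(a \right)} = 4 a^{2}$ ($C{\left(a \right)} = \left(2 a\right)^{2} = 4 a^{2}$)
$S{\left(v,u \right)} = \frac{4}{13}$
$S{\left(-8,11 \right)} \left(-26\right) + C{\left(7 \right)} = \frac{4}{13} \left(-26\right) + 4 \cdot 7^{2} = -8 + 4 \cdot 49 = -8 + 196 = 188$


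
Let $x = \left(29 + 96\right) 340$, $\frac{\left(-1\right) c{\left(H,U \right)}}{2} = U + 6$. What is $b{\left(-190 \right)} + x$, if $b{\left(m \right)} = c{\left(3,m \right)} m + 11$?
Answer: $-27409$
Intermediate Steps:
$c{\left(H,U \right)} = -12 - 2 U$ ($c{\left(H,U \right)} = - 2 \left(U + 6\right) = - 2 \left(6 + U\right) = -12 - 2 U$)
$b{\left(m \right)} = 11 + m \left(-12 - 2 m\right)$ ($b{\left(m \right)} = \left(-12 - 2 m\right) m + 11 = m \left(-12 - 2 m\right) + 11 = 11 + m \left(-12 - 2 m\right)$)
$x = 42500$ ($x = 125 \cdot 340 = 42500$)
$b{\left(-190 \right)} + x = \left(11 - - 380 \left(6 - 190\right)\right) + 42500 = \left(11 - \left(-380\right) \left(-184\right)\right) + 42500 = \left(11 - 69920\right) + 42500 = -69909 + 42500 = -27409$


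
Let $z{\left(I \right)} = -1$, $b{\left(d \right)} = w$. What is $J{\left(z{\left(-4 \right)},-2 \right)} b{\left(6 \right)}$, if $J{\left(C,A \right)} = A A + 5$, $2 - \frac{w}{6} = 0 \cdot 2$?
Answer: $108$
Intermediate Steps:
$w = 12$ ($w = 12 - 6 \cdot 0 \cdot 2 = 12 - 0 = 12 + 0 = 12$)
$b{\left(d \right)} = 12$
$J{\left(C,A \right)} = 5 + A^{2}$ ($J{\left(C,A \right)} = A^{2} + 5 = 5 + A^{2}$)
$J{\left(z{\left(-4 \right)},-2 \right)} b{\left(6 \right)} = \left(5 + \left(-2\right)^{2}\right) 12 = \left(5 + 4\right) 12 = 9 \cdot 12 = 108$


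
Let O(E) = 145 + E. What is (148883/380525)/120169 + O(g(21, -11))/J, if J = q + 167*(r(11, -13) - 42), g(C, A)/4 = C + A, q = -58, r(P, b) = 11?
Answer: -241679220332/6839498890725 ≈ -0.035336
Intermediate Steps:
g(C, A) = 4*A + 4*C (g(C, A) = 4*(C + A) = 4*(A + C) = 4*A + 4*C)
J = -5235 (J = -58 + 167*(11 - 42) = -58 + 167*(-31) = -58 - 5177 = -5235)
(148883/380525)/120169 + O(g(21, -11))/J = (148883/380525)/120169 + (145 + (4*(-11) + 4*21))/(-5235) = (148883*(1/380525))*(1/120169) + (145 + (-44 + 84))*(-1/5235) = (148883/380525)*(1/120169) + (145 + 40)*(-1/5235) = 21269/6532472675 + 185*(-1/5235) = 21269/6532472675 - 37/1047 = -241679220332/6839498890725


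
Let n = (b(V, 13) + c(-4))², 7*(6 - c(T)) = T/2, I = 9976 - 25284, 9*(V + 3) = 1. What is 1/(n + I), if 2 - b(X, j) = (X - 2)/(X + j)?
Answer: -169/2574056 ≈ -6.5655e-5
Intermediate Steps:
V = -26/9 (V = -3 + (⅑)*1 = -3 + ⅑ = -26/9 ≈ -2.8889)
b(X, j) = 2 - (-2 + X)/(X + j) (b(X, j) = 2 - (X - 2)/(X + j) = 2 - (-2 + X)/(X + j))
I = -15308
c(T) = 6 - T/14 (c(T) = 6 - T/(7*2) = 6 - T/14)
n = 12996/169 (n = ((2 - 26/9 + 2*13)/(-26/9 + 13) + (6 - 1/14*(-4)))² = ((2 - 26/9 + 26)/(91/9) + (6 + 2/7))² = ((9/91)*(226/9) + 44/7)² = (226/91 + 44/7)² = (114/13)² = 12996/169 ≈ 76.899)
1/(n + I) = 1/(12996/169 - 15308) = 1/(-2574056/169) = -169/2574056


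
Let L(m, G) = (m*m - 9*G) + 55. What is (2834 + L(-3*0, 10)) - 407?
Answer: 2392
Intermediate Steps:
L(m, G) = 55 + m**2 - 9*G (L(m, G) = (m**2 - 9*G) + 55 = 55 + m**2 - 9*G)
(2834 + L(-3*0, 10)) - 407 = (2834 + (55 + (-3*0)**2 - 9*10)) - 407 = (2834 + (55 + 0**2 - 90)) - 407 = (2834 + (55 + 0 - 90)) - 407 = (2834 - 35) - 407 = 2799 - 407 = 2392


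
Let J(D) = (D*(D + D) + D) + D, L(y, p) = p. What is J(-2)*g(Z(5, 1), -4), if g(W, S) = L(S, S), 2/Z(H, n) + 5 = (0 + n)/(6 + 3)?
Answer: -16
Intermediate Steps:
Z(H, n) = 2/(-5 + n/9) (Z(H, n) = 2/(-5 + (0 + n)/(6 + 3)) = 2/(-5 + n/9))
g(W, S) = S
J(D) = 2*D + 2*D**2 (J(D) = (D*(2*D) + D) + D = (2*D**2 + D) + D = (D + 2*D**2) + D = 2*D + 2*D**2)
J(-2)*g(Z(5, 1), -4) = (2*(-2)*(1 - 2))*(-4) = (2*(-2)*(-1))*(-4) = 4*(-4) = -16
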